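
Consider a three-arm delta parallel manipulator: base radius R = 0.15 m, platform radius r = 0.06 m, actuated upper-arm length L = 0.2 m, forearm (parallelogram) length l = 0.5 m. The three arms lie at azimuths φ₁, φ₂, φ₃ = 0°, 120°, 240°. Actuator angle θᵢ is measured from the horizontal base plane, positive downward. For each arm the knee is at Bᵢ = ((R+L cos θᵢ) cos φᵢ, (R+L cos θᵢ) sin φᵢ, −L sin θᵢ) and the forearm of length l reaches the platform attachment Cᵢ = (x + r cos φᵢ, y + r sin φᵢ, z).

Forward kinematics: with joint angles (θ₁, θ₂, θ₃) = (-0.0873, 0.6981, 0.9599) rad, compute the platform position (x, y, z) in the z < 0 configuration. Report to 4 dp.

(0.2098, 0.0623, -0.4723)

arm 1 at φ=0.0°: ρ1 = 0.2892;  S1 = (0.2892, 0.0000, 0.0174)
arm 2 at φ=120.0°: ρ2 = 0.2432;  S2 = (-0.1216, 0.2106, -0.1286)
S3 = (0.2047·cos240.0°, 0.2047·sin240.0°, -0.1638) = (-0.1024, -0.1773, -0.1638)
eliminate P² terms by subtracting sphere 1 from 2 and 3
linear system: -0.8217x+0.4213y = -0.0083−-0.2920z; -0.7832x+-0.3546y = -0.0152−-0.3625z
det = 0.6213;  x = 0.0150+-0.4125z,  y = 0.0097+-0.1114z
quadratic in z: (1.1825)z²+(0.1892)z+(-0.1744)=0, √Δ=0.9278 → z ∈ {-0.4723, 0.3123}; z = -0.4723 (taking z<0)
x = 0.2098, y = 0.0623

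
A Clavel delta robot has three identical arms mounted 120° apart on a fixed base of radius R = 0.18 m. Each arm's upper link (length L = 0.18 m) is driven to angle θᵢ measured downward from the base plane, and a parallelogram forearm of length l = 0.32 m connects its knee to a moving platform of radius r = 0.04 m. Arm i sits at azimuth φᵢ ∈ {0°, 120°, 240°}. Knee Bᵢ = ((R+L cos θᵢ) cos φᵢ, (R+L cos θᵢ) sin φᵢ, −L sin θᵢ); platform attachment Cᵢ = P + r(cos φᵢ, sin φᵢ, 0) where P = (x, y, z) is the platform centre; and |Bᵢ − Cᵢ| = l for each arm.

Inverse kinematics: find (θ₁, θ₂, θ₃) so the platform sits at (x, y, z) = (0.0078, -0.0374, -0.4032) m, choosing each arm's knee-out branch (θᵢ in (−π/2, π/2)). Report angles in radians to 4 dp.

θ₁ = 1.1345, θ₂ = 1.3091, θ₃ = 1.0474

φ1=0.0° → target in arm frame (0.0078, -0.0374)
  A=0.1322, B=-0.4032, C=(l²−L²−A²−y'²−z²)/(2L)=-0.3096
  γ=atan2(-0.4032,0.1322)=-1.2540;  ψ=arccos(-0.7296)=2.3885;  θ1=γ+ψ≈1.1345
arm 2 (φ=120.0°): x'=-0.0363, y'=0.0119
  A cos θ + B sin θ = C:  0.1763·cos θ + -0.4032·sin θ = -0.3439
  √(A²+B²)=0.4401;  θ2 = -1.1586+2.4677 ≈ 1.3091
φ3=240.0° → target in arm frame (0.0285, 0.0255)
  A cos θ + B sin θ = C:  0.1115·cos θ + -0.4032·sin θ = -0.2935
  √(A²+B²)=0.4183;  θ3 = -1.3010+2.3484 ≈ 1.0474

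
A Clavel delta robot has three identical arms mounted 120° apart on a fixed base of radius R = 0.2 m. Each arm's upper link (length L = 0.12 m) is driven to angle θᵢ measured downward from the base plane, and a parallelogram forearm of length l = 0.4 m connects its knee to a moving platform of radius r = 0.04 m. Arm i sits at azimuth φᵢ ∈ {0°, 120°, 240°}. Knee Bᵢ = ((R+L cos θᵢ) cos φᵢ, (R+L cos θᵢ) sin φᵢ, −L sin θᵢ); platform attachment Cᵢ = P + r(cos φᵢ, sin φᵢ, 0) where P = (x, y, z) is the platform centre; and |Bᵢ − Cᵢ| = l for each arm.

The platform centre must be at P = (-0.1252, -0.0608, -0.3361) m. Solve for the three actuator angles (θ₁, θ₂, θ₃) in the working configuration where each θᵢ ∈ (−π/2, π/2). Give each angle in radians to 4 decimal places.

θ₁ = 1.2218, θ₂ = 0.5237, θ₃ = -0.1741

rotate P by −φ1: (-0.1252, -0.0608, -0.3361)
  A cos θ + B sin θ = C:  0.2852·cos θ + -0.3361·sin θ = -0.2183
  √(A²+B²)=0.4408;  θ1 = -0.8671+2.0890 ≈ 1.2218
rotate P by −φ2: (0.0099, 0.1388, -0.3361)
  A=0.1501, B=-0.3361, C=(l²−L²−A²−y'²−z²)/(2L)=-0.0381
  γ=atan2(-0.3361,0.1501)=-1.1509;  ψ=arccos(-0.1036)=1.6746;  θ2=γ+ψ≈0.5237
φ3=240.0° → target in arm frame (0.1153, -0.0780)
  e−x'=0.0447;  (l²−L²−(e−x')²−y'²−z²)/2L = 0.1023
  √(A²+B²)=0.3391;  θ3 = -1.4384+1.2644 ≈ -0.1741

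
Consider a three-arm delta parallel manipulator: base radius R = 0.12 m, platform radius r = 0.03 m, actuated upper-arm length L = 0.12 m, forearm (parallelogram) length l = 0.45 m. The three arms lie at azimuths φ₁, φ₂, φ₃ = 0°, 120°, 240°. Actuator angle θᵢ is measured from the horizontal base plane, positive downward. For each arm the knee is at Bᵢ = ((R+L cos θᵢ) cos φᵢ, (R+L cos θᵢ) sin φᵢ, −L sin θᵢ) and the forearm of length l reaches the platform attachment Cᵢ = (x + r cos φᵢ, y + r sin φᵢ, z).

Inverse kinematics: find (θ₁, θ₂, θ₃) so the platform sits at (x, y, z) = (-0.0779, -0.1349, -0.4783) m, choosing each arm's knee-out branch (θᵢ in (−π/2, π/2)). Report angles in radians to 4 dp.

φ1=0.0° → target in arm frame (-0.0779, -0.1349)
  A cos θ + B sin θ = C:  0.1679·cos θ + -0.4783·sin θ = -0.3627
  θ1 = atan2(B,A) + arccos(C/0.5069) = 1.1351
φ2=120.0° → target in arm frame (-0.0779, 0.1349)
  A=0.1679, B=-0.4783, C=(l²−L²−A²−y'²−z²)/(2L)=-0.3627
  γ=atan2(-0.4783,0.1679)=-1.2332;  ψ=arccos(-0.7156)=2.3682;  θ2=γ+ψ≈1.1350
rotate P by −φ3: (0.1558, 0.0000, -0.4783)
  A=-0.0658, B=-0.4783, C=(l²−L²−A²−y'²−z²)/(2L)=-0.1875
  √(A²+B²)=0.4828;  θ3 = -1.7075+1.9696 ≈ 0.2622

θ₁ = 1.1351, θ₂ = 1.1350, θ₃ = 0.2622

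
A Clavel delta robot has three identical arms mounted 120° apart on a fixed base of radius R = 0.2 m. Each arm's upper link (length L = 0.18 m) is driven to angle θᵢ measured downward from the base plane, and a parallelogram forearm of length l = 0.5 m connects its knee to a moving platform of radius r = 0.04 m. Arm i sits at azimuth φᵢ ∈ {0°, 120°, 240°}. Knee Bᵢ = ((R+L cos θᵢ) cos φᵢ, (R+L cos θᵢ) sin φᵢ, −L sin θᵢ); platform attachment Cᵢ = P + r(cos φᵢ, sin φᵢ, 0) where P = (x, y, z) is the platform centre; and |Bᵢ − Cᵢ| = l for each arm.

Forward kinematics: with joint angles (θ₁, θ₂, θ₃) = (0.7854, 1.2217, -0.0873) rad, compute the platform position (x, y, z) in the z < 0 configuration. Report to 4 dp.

(-0.0264, -0.2090, -0.4558)

centre 1 = (0.2873·cos0.0°, 0.2873·sin0.0°, -0.1273) = (0.2873, 0.0000, -0.1273)
φ2=120.0°: virtual centre (-0.1108, 0.1919, -0.1691), radius l
arm 3 at φ=240.0°: e+L cos θ3 = 0.3393;  centre 3 = (-0.1697, -0.2939, 0.0157)
|centre ₂|²−|centre ₁|² = -0.0210;  |centre ₃|²−|centre ₁|² = 0.0167
[-0.7961 0.3838 -0.0837]·P = -0.0210;  [-0.9139 -0.5877 0.2859]·P = 0.0167
det = 0.8186;  x = 0.0073+0.0739z,  y = -0.0397+0.3716z
quadratic in z: (1.1435)z²+(0.1837)z+(-0.1538)=0, √Δ=0.8587 → z ∈ {-0.4558, 0.2952}; z = -0.4558 (taking z<0)
x = -0.0264, y = -0.2090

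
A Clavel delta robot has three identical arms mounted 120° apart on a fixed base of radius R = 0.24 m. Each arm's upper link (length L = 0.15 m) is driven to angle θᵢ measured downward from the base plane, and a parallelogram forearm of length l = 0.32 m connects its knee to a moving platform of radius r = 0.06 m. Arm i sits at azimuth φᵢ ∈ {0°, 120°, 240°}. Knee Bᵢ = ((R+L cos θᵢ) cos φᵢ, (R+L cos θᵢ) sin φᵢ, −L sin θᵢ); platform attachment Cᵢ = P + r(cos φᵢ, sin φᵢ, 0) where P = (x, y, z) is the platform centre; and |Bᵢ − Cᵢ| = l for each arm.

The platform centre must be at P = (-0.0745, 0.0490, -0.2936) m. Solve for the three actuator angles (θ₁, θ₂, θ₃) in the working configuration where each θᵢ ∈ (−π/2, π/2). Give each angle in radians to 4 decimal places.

θ₁ = 1.3961, θ₂ = 0.5235, θ₃ = 1.0474

φ1=0.0° → target in arm frame (-0.0745, 0.0490)
  A=0.2545, B=-0.2936, C=(l²−L²−A²−y'²−z²)/(2L)=-0.2449
  γ=atan2(-0.2936,0.2545)=-0.8566;  ψ=arccos(-0.6303)=2.2527;  θ1=γ+ψ≈1.3961
φ2=120.0° → target in arm frame (0.0797, 0.0400)
  A=0.1003, B=-0.2936, C=(l²−L²−A²−y'²−z²)/(2L)=-0.0599
  √(A²+B²)=0.3103;  θ2 = -1.2416+1.7650 ≈ 0.5235
rotate P by −φ3: (-0.0052, -0.0890, -0.2936)
  A=0.1852, B=-0.2936, C=(l²−L²−A²−y'²−z²)/(2L)=-0.1617
  γ=atan2(-0.2936,0.1852)=-1.0081;  ψ=arccos(-0.4659)=2.0555;  θ3=γ+ψ≈1.0474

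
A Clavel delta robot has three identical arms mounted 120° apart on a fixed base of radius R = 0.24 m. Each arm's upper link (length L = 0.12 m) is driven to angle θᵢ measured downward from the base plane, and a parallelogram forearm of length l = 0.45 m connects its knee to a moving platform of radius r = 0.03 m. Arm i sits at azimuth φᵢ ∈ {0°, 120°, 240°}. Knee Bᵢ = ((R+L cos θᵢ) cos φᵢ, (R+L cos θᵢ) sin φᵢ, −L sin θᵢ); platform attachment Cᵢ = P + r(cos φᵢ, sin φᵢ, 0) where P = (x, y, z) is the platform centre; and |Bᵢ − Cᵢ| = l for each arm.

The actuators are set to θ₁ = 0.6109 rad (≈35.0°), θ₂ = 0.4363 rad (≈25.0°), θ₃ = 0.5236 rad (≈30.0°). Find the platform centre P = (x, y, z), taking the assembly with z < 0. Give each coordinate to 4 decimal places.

(-0.0146, 0.0083, -0.3821)

arm 1 at φ=0.0°: (R−r)+L cos θ1 = 0.3083;  S1 = (0.3083, 0.0000, -0.0688)
S2 = (0.3188·cos120.0°, 0.3188·sin120.0°, -0.0507) = (-0.1594, 0.2761, -0.0507)
arm 3 at φ=240.0°: (R−r)+L cos θ3 = 0.3139;  S3 = (-0.1570, -0.2719, -0.0600)
|S₂|²−|S₁|² = 0.0044;  |S₃|²−|S₁|² = 0.0024
linear system: -0.9354x+0.5521y = 0.0044−0.0362z; -0.9305x+-0.5437y = 0.0024−0.0177z
Cramer: x(z) = -0.0036+0.0288z;  y(z) = 0.0018-0.0168z
into |P−S₁|² = l²: 1.0011z² + 0.1196z + -0.1005 = 0;  Δ = 0.4166;  z = -0.3821 or 0.2626 → z<0 root = -0.3821
x = -0.0146, y = 0.0083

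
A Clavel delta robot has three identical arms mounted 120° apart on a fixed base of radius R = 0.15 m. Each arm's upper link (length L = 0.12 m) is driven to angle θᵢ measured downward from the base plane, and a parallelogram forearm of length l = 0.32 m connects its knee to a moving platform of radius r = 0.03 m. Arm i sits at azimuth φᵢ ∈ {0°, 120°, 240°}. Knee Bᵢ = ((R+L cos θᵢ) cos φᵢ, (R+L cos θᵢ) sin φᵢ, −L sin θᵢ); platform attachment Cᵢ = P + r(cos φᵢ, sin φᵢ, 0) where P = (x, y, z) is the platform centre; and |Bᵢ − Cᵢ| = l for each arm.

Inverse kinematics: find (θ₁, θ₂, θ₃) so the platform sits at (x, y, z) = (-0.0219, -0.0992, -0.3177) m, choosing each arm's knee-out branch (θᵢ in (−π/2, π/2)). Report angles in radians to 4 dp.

rotate P by −φ1: (-0.0219, -0.0992, -0.3177)
  A=0.1419, B=-0.3177, C=(l²−L²−A²−y'²−z²)/(2L)=-0.1788
  √(A²+B²)=0.3479;  θ1 = -1.1507+2.1104 ≈ 0.9597
arm 2 (φ=120.0°): x'=-0.0750, y'=0.0686
  e−x'=0.1950;  (l²−L²−(e−x')²−y'²−z²)/2L = -0.2318
  θ2 = atan2(B,A) + arccos(C/0.3728) = 1.2217
arm 3 (φ=240.0°): x'=0.0969, y'=0.0306
  A cos θ + B sin θ = C:  0.0231·cos θ + -0.3177·sin θ = -0.0600
  √(A²+B²)=0.3185;  θ3 = -1.4981+1.7604 ≈ 0.2623

θ₁ = 0.9597, θ₂ = 1.2217, θ₃ = 0.2623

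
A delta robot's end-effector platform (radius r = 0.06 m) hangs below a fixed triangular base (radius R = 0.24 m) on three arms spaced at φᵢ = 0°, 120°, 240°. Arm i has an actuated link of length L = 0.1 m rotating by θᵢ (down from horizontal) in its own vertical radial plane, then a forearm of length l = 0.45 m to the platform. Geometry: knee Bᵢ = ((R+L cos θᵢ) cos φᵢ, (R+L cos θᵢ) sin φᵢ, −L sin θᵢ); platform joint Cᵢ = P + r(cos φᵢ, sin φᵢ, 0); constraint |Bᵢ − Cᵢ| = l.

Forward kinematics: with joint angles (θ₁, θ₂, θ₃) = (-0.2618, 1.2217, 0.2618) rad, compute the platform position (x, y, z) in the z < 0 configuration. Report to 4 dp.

(0.1016, -0.0944, -0.3778)

φ1=0.0°: virtual centre (0.2766, 0.0000, 0.0259), radius l
O2 = (0.2142·cos120.0°, 0.2142·sin120.0°, -0.0940) = (-0.1071, 0.1855, -0.0940)
O3 = (0.2766·cos240.0°, 0.2766·sin240.0°, -0.0259) = (-0.1383, -0.2395, -0.0259)
|O₂|²−|O₁|² = -0.0225;  |O₃|²−|O₁|² = 0.0000
linear system: -0.7674x+0.3710y = -0.0225−-0.2397z; -0.8298x+-0.4791y = 0.0000−-0.1035z
det = 0.6755;  x = 0.0159+-0.2269z,  y = -0.0276+0.1768z
sphere 1 gives Az²+Bz+C=0 with A=1.0827, B=0.0567, C=-0.1331;  B²−4AC=0.5798;  roots -0.3778, 0.3254;  negative root z = -0.3778
x = 0.1016, y = -0.0944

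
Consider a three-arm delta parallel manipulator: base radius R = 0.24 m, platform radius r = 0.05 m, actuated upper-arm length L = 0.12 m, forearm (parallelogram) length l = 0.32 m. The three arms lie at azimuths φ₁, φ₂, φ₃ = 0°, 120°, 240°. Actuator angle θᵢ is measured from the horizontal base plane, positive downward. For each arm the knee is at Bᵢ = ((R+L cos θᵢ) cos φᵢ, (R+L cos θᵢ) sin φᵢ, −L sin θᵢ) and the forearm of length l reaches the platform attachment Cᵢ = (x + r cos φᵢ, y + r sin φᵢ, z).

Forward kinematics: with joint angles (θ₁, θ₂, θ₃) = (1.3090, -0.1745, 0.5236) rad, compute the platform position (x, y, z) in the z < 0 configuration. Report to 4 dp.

φ1=0.0°: virtual centre (0.2211, 0.0000, -0.1159), radius l
φ2=120.0°: virtual centre (-0.1541, 0.2669, 0.0208), radius l
arm 3 at φ=240.0°: (R−r)+L cos θ3 = 0.2939;  centre 3 = (-0.1470, -0.2545, -0.0600)
eliminate P² terms by subtracting sphere 1 from 2 and 3
linear system: -0.7503x+0.5338y = 0.0331−0.2735z; -0.7360x+-0.5091y = 0.0277−0.1118z
Cramer: x(z) = -0.0408+0.2567z;  y(z) = 0.0046-0.1515z
into |P−centre ₁|² = l²: 1.0889z² + 0.0960z + -0.0204 = 0;  Δ = 0.0979;  z = -0.1877 or 0.0996 → z<0 root = -0.1877
x = -0.0890, y = 0.0331

(-0.0890, 0.0331, -0.1877)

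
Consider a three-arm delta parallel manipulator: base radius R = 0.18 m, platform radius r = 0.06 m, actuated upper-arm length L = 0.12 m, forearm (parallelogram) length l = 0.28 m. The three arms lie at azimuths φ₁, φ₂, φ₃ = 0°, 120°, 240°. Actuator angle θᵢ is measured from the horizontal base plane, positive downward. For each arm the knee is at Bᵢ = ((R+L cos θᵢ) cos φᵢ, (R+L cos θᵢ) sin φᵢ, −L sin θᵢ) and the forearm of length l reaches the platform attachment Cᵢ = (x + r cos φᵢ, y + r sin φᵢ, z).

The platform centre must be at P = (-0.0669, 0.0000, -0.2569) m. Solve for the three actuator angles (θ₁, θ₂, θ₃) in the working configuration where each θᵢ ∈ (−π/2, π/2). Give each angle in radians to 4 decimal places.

φ1=0.0° → target in arm frame (-0.0669, 0.0000)
  e−x'=0.1869;  (l²−L²−(e−x')²−y'²−z²)/2L = -0.1539
  γ=atan2(-0.2569,0.1869)=-0.9418;  ψ=arccos(-0.4843)=2.0764;  θ1=γ+ψ≈1.1346
φ2=120.0° → target in arm frame (0.0334, 0.0579)
  A=0.0866, B=-0.2569, C=(l²−L²−A²−y'²−z²)/(2L)=-0.0535
  γ=atan2(-0.2569,0.0866)=-1.2458;  ψ=arccos(-0.1974)=1.7695;  θ2=γ+ψ≈0.5237
φ3=240.0° → target in arm frame (0.0335, -0.0579)
  A cos θ + B sin θ = C:  0.0865·cos θ + -0.2569·sin θ = -0.0535
  γ=atan2(-0.2569,0.0865)=-1.2458;  ψ=arccos(-0.1974)=1.7695;  θ3=γ+ψ≈0.5237

θ₁ = 1.1346, θ₂ = 0.5237, θ₃ = 0.5237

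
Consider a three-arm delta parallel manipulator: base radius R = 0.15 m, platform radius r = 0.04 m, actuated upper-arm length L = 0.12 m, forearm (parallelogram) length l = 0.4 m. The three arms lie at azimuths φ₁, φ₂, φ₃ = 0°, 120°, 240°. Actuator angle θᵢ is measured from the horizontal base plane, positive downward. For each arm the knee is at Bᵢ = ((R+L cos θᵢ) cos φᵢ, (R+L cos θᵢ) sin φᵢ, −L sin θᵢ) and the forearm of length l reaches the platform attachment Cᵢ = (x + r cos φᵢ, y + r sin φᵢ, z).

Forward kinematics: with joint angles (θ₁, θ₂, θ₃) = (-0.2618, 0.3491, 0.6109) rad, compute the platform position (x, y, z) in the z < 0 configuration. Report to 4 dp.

(0.0929, 0.0317, -0.3448)

φ1=0.0°: virtual centre (0.2259, 0.0000, 0.0311), radius l
O2 = (0.2228·cos120.0°, 0.2228·sin120.0°, -0.0410) = (-0.1114, 0.1929, -0.0410)
arm 3 at φ=240.0°: e+L cos θ3 = 0.2083;  O3 = (-0.1041, -0.1804, -0.0688)
eliminate P² terms by subtracting sphere 1 from 2 and 3
linear system: -0.6746x+0.3858y = -0.0007−-0.1442z; -0.6601x+-0.3608y = -0.0039−-0.1998z
det = 0.4981;  x = 0.0035+-0.2592z,  y = 0.0043+-0.0795z
into |P−O₁|² = l²: 1.0735z² + 0.0525z + -0.1096 = 0;  Δ = 0.4732;  z = -0.3448 or 0.2959 → z<0 root = -0.3448
x = 0.0929, y = 0.0317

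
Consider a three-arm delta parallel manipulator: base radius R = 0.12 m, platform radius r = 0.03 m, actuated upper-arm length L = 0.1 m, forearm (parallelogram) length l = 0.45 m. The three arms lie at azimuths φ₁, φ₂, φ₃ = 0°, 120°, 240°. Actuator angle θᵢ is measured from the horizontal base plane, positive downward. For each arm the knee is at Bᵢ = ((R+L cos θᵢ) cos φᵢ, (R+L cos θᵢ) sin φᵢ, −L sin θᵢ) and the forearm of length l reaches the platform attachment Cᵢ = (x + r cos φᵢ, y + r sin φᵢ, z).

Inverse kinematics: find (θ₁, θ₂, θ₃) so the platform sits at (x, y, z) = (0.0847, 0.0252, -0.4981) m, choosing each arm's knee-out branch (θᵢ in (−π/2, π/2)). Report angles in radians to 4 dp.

arm 1 (φ=0.0°): x'=0.0847, y'=0.0252
  A=0.0053, B=-0.4981, C=(l²−L²−A²−y'²−z²)/(2L)=-0.2813
  √(A²+B²)=0.4981;  θ1 = -1.5602+2.1710 ≈ 0.6108
arm 2 (φ=120.0°): x'=-0.0205, y'=-0.0860
  e−x'=0.1105;  (l²−L²−(e−x')²−y'²−z²)/2L = -0.3760
  √(A²+B²)=0.5102;  θ2 = -1.3524+2.3994 ≈ 1.0470
φ3=240.0° → target in arm frame (-0.0642, 0.0608)
  A=0.1542, B=-0.4981, C=(l²−L²−A²−y'²−z²)/(2L)=-0.4153
  √(A²+B²)=0.5214;  θ3 = -1.2706+2.4923 ≈ 1.2217

θ₁ = 0.6108, θ₂ = 1.0470, θ₃ = 1.2217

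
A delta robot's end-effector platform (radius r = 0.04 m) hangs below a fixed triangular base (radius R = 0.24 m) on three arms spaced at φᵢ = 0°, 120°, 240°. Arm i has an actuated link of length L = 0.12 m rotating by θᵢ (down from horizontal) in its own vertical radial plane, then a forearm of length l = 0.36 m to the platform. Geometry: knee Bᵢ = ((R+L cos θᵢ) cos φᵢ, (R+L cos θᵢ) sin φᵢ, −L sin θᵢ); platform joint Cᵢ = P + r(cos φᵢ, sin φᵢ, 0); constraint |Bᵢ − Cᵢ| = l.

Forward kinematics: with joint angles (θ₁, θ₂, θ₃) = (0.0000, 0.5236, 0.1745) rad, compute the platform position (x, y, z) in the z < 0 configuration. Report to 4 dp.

(0.0210, -0.0201, -0.1995)

centre 1 = (0.3200·cos0.0°, 0.3200·sin0.0°, 0.0000) = (0.3200, 0.0000, 0.0000)
φ2=120.0°: virtual centre (-0.1520, 0.2632, -0.0600), radius l
arm 3 at φ=240.0°: (R−r)+L cos θ3 = 0.3182;  centre 3 = (-0.1591, -0.2755, -0.0208)
subtract pairs → two planes through P
plane₁₂: -0.9439x+0.5264y+-0.1200z = -0.0064
det = 1.0246;  x = 0.0038+-0.0860z,  y = -0.0053+0.0738z
into |P−centre ₁|² = l²: 1.0128z² + 0.0536z + -0.0296 = 0;  Δ = 0.1228;  z = -0.1995 or 0.1466 → z<0 root = -0.1995
x = 0.0210, y = -0.0201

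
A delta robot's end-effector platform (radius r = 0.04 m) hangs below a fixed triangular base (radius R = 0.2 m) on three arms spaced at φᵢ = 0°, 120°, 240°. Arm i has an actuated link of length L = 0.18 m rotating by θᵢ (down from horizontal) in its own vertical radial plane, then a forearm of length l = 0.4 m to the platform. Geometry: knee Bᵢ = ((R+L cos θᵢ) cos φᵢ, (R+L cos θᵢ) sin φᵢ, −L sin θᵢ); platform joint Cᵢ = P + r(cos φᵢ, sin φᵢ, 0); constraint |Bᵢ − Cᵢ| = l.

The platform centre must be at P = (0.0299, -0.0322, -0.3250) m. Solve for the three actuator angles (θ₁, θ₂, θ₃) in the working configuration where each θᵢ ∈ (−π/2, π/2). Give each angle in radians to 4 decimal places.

θ₁ = 0.3489, θ₂ = 0.6981, θ₃ = 0.4360

rotate P by −φ1: (0.0299, -0.0322, -0.3250)
  e−x'=0.1301;  (l²−L²−(e−x')²−y'²−z²)/2L = 0.0111
  √(A²+B²)=0.3501;  θ1 = -1.1900+1.5390 ≈ 0.3489
φ2=120.0° → target in arm frame (-0.0428, -0.0098)
  e−x'=0.2028;  (l²−L²−(e−x')²−y'²−z²)/2L = -0.0535
  γ=atan2(-0.3250,0.2028)=-1.0128;  ψ=arccos(-0.1397)=1.7109;  θ2=γ+ψ≈0.6981
φ3=240.0° → target in arm frame (0.0129, 0.0420)
  A=0.1471, B=-0.3250, C=(l²−L²−A²−y'²−z²)/(2L)=-0.0039
  θ3 = atan2(B,A) + arccos(C/0.3567) = 0.4360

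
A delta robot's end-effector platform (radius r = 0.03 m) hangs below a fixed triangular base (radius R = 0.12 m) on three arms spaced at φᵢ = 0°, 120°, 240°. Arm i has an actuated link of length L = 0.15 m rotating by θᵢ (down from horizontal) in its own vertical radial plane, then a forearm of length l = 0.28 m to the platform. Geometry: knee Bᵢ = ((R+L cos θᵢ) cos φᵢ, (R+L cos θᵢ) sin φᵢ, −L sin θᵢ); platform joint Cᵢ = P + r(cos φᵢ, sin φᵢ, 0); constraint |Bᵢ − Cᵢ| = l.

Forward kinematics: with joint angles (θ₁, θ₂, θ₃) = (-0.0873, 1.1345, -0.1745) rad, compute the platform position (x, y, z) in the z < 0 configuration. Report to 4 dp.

(0.0578, -0.1105, -0.1691)

φ1=0.0°: virtual centre (0.2394, 0.0000, 0.0131), radius l
O2 = (0.1534·cos120.0°, 0.1534·sin120.0°, -0.1359) = (-0.0767, 0.1328, -0.1359)
φ3=240.0°: virtual centre (-0.1189, -0.2059, 0.0260), radius l
|O₂|²−|O₁|² = -0.0155;  |O₃|²−|O₁|² = -0.0003
[-0.6322 0.2657 -0.2981]·P = -0.0155;  [-0.7166 -0.4117 0.0259]·P = -0.0003
Cramer: x(z) = 0.0143-0.2570z;  y(z) = -0.0242+0.5103z
quadratic in z: (1.3264)z²+(0.0649)z+(-0.0270)=0, √Δ=0.3838 → z ∈ {-0.1691, 0.1202}; z = -0.1691 (taking z<0)
x = 0.0578, y = -0.1105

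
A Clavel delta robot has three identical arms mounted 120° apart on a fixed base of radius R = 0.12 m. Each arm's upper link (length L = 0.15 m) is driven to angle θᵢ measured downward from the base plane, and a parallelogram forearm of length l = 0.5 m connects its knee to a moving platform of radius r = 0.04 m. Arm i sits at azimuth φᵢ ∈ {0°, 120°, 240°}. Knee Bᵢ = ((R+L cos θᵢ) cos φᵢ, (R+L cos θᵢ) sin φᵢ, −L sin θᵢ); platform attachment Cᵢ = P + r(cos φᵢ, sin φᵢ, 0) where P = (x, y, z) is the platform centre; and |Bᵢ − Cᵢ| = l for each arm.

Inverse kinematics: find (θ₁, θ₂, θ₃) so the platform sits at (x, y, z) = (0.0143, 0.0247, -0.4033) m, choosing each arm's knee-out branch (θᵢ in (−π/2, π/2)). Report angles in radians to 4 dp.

θ₁ = -0.3493, θ₂ = -0.3490, θ₃ = -0.1745

arm 1 (φ=0.0°): x'=0.0143, y'=0.0247
  A=0.0657, B=-0.4033, C=(l²−L²−A²−y'²−z²)/(2L)=0.1997
  θ1 = atan2(B,A) + arccos(C/0.4086) = -0.3493
arm 2 (φ=120.0°): x'=0.0142, y'=-0.0247
  e−x'=0.0658;  (l²−L²−(e−x')²−y'²−z²)/2L = 0.1997
  θ2 = atan2(B,A) + arccos(C/0.4086) = -0.3490
rotate P by −φ3: (-0.0285, 0.0000, -0.4033)
  A=0.1085, B=-0.4033, C=(l²−L²−A²−y'²−z²)/(2L)=0.1769
  γ=atan2(-0.4033,0.1085)=-1.3079;  ψ=arccos(0.4235)=1.1334;  θ3=γ+ψ≈-0.1745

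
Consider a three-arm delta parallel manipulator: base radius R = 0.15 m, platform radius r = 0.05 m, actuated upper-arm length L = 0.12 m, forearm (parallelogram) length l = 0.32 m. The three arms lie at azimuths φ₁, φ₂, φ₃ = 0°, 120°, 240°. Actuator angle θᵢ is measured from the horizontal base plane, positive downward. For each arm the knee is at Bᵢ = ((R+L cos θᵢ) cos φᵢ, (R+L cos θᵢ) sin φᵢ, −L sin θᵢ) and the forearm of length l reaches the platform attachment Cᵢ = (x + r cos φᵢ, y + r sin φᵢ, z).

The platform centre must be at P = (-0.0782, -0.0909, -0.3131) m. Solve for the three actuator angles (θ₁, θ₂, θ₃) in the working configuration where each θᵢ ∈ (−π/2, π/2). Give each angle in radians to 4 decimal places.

φ1=0.0° → target in arm frame (-0.0782, -0.0909)
  e−x'=0.1782;  (l²−L²−(e−x')²−y'²−z²)/2L = -0.2085
  √(A²+B²)=0.3603;  θ1 = -1.0534+2.1881 ≈ 1.1348
arm 2 (φ=120.0°): x'=-0.0396, y'=0.1132
  A=0.1396, B=-0.3131, C=(l²−L²−A²−y'²−z²)/(2L)=-0.1764
  θ2 = atan2(B,A) + arccos(C/0.3428) = 0.9599
rotate P by −φ3: (0.1178, -0.0223, -0.3131)
  A=-0.0178, B=-0.3131, C=(l²−L²−A²−y'²−z²)/(2L)=-0.0452
  θ3 = atan2(B,A) + arccos(C/0.3136) = 0.0877

θ₁ = 1.1348, θ₂ = 0.9599, θ₃ = 0.0877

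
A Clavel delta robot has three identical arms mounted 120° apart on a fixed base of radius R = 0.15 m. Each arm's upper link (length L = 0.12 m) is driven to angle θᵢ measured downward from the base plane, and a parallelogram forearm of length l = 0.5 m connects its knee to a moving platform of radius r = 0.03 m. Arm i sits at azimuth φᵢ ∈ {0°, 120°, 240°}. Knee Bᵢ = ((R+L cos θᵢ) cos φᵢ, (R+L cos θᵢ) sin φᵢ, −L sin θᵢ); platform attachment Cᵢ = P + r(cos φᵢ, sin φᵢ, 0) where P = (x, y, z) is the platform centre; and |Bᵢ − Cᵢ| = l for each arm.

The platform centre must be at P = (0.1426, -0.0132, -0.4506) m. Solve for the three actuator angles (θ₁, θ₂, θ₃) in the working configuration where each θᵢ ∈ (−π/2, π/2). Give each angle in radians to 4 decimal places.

arm 1 (φ=0.0°): x'=0.1426, y'=-0.0132
  e−x'=-0.0226;  (l²−L²−(e−x')²−y'²−z²)/2L = 0.1328
  √(A²+B²)=0.4512;  θ1 = -1.6209+1.2720 ≈ -0.3489
φ2=120.0° → target in arm frame (-0.0827, -0.1169)
  e−x'=0.2027;  (l²−L²−(e−x')²−y'²−z²)/2L = -0.0925
  √(A²+B²)=0.4941;  θ2 = -1.1480+1.7592 ≈ 0.6111
φ3=240.0° → target in arm frame (-0.0599, 0.1301)
  A=0.1799, B=-0.4506, C=(l²−L²−A²−y'²−z²)/(2L)=-0.0697
  γ=atan2(-0.4506,0.1799)=-1.1910;  ψ=arccos(-0.1436)=1.7149;  θ3=γ+ψ≈0.5239

θ₁ = -0.3489, θ₂ = 0.6111, θ₃ = 0.5239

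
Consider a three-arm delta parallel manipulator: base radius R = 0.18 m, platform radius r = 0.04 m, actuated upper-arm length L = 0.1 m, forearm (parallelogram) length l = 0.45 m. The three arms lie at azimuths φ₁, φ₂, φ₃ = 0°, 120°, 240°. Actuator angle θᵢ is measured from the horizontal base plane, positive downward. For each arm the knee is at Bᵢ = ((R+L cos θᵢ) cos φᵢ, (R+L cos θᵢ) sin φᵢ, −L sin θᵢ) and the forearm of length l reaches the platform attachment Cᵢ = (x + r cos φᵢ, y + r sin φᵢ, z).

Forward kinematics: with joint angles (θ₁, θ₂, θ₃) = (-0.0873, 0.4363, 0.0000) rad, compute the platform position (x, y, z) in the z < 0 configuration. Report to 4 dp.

(0.0347, -0.0440, -0.3895)

arm 1 at φ=0.0°: e+L cos θ1 = 0.2396;  S1 = (0.2396, 0.0000, 0.0087)
φ2=120.0°: virtual centre (-0.1153, 0.1997, -0.0423), radius l
φ3=240.0°: virtual centre (-0.1200, -0.2078, 0.0000), radius l
|S₂|²−|S₁|² = -0.0025;  |S₃|²−|S₁|² = 0.0001
linear system: -0.7099x+0.3995y = -0.0025−-0.1020z; -0.7192x+-0.4157y = 0.0001−-0.0174z
det = 0.5824;  x = 0.0017+-0.0847z,  y = -0.0032+0.1047z
sphere 1 gives Az²+Bz+C=0 with A=1.0181, B=0.0222, C=-0.1458;  B²−4AC=0.5943;  roots -0.3895, 0.3677;  negative root z = -0.3895
x = 0.0347, y = -0.0440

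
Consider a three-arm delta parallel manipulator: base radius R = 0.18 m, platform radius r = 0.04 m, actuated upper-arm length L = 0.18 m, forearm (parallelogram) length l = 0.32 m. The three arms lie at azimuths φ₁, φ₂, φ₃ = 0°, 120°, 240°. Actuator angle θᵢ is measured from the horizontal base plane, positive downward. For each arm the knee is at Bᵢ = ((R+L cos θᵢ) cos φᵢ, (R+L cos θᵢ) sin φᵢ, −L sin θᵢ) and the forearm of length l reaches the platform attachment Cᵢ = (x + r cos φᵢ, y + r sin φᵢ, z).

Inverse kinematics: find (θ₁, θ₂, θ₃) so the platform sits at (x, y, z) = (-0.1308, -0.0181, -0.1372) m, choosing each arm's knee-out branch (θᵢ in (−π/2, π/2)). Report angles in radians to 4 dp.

φ1=0.0° → target in arm frame (-0.1308, -0.0181)
  A=0.2708, B=-0.1372, C=(l²−L²−A²−y'²−z²)/(2L)=-0.0625
  γ=atan2(-0.1372,0.2708)=-0.4690;  ψ=arccos(-0.2057)=1.7780;  θ1=γ+ψ≈1.3091
rotate P by −φ2: (0.0497, 0.1223, -0.1372)
  A cos θ + B sin θ = C:  0.0903·cos θ + -0.1372·sin θ = 0.0780
  θ2 = atan2(B,A) + arccos(C/0.1642) = 0.0874
φ3=240.0° → target in arm frame (0.0811, -0.1042)
  e−x'=0.0589;  (l²−L²−(e−x')²−y'²−z²)/2L = 0.1023
  γ=atan2(-0.1372,0.0589)=-1.1651;  ψ=arccos(0.6854)=0.8157;  θ3=γ+ψ≈-0.3494

θ₁ = 1.3091, θ₂ = 0.0874, θ₃ = -0.3494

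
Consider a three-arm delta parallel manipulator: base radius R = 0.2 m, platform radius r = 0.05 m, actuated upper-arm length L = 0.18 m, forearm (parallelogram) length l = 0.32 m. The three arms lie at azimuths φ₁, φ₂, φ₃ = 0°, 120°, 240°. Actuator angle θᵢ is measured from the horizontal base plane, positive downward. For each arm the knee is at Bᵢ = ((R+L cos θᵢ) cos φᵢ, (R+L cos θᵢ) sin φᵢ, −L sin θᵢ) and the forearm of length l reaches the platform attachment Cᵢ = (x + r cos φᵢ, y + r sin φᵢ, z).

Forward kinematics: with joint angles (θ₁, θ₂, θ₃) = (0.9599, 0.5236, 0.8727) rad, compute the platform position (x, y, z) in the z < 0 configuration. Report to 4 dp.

(-0.0345, 0.0381, -0.2822)

O1 = (0.2532·cos0.0°, 0.2532·sin0.0°, -0.1474) = (0.2532, 0.0000, -0.1474)
O2 = (0.3059·cos120.0°, 0.3059·sin120.0°, -0.0900) = (-0.1529, 0.2649, -0.0900)
φ3=240.0°: virtual centre (-0.1328, -0.2301, -0.1379), radius l
eliminate P² terms by subtracting sphere 1 from 2 and 3
linear system: -0.8124x+0.5298y = 0.0158−0.1149z; -0.7722x+-0.4602y = 0.0037−0.0191z
det = 0.7830;  x = -0.0118+0.0805z,  y = 0.0117+-0.0935z
sphere 1 gives Az²+Bz+C=0 with A=1.0152, B=0.2501, C=-0.0103;  B²−4AC=0.1042;  roots -0.2822, 0.0358;  negative root z = -0.2822
x = -0.0345, y = 0.0381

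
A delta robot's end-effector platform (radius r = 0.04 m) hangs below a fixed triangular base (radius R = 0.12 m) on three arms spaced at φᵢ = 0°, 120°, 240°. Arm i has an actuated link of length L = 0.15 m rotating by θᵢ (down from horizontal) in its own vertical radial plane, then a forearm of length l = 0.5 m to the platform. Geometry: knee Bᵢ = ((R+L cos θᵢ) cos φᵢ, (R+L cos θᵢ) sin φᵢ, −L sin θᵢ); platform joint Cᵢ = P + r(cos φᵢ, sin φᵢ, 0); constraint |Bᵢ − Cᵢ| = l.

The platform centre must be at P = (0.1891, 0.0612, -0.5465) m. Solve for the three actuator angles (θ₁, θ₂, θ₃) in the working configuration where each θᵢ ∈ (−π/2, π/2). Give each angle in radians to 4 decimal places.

rotate P by −φ1: (0.1891, 0.0612, -0.5465)
  A cos θ + B sin θ = C:  -0.1091·cos θ + -0.5465·sin θ = -0.2894
  γ=atan2(-0.5465,-0.1091)=-1.7678;  ψ=arccos(-0.5192)=2.1168;  θ1=γ+ψ≈0.3489
φ2=120.0° → target in arm frame (-0.0415, -0.1944)
  A=0.1215, B=-0.5465, C=(l²−L²−A²−y'²−z²)/(2L)=-0.4124
  γ=atan2(-0.5465,0.1215)=-1.3519;  ψ=arccos(-0.7366)=2.3988;  θ2=γ+ψ≈1.0469
φ3=240.0° → target in arm frame (-0.1476, 0.1332)
  A=0.2276, B=-0.5465, C=(l²−L²−A²−y'²−z²)/(2L)=-0.4689
  √(A²+B²)=0.5920;  θ3 = -1.1763+2.4851 ≈ 1.3088

θ₁ = 0.3489, θ₂ = 1.0469, θ₃ = 1.3088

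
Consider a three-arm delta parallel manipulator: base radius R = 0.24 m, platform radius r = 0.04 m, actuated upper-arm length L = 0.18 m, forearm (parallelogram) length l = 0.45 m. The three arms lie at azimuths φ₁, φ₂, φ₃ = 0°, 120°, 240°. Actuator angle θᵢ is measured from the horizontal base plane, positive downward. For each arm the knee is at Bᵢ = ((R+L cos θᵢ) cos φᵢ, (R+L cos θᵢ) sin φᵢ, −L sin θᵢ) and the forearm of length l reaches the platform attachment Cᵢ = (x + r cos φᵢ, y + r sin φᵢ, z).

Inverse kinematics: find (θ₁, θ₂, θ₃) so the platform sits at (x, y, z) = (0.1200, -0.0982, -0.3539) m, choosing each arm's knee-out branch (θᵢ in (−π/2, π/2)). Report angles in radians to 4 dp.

φ1=0.0° → target in arm frame (0.1200, -0.0982)
  A=0.0800, B=-0.3539, C=(l²−L²−A²−y'²−z²)/(2L)=0.0800
  γ=atan2(-0.3539,0.0800)=-1.3485;  ψ=arccos(0.2206)=1.3484;  θ1=γ+ψ≈-0.0001
rotate P by −φ2: (-0.1450, -0.0548, -0.3539)
  A cos θ + B sin θ = C:  0.3450·cos θ + -0.3539·sin θ = -0.2145
  √(A²+B²)=0.4943;  θ2 = -0.7981+2.0196 ≈ 1.2215
rotate P by −φ3: (0.0250, 0.1530, -0.3539)
  A cos θ + B sin θ = C:  0.1750·cos θ + -0.3539·sin θ = -0.0255
  √(A²+B²)=0.3948;  θ3 = -1.1117+1.6354 ≈ 0.5237

θ₁ = -0.0001, θ₂ = 1.2215, θ₃ = 0.5237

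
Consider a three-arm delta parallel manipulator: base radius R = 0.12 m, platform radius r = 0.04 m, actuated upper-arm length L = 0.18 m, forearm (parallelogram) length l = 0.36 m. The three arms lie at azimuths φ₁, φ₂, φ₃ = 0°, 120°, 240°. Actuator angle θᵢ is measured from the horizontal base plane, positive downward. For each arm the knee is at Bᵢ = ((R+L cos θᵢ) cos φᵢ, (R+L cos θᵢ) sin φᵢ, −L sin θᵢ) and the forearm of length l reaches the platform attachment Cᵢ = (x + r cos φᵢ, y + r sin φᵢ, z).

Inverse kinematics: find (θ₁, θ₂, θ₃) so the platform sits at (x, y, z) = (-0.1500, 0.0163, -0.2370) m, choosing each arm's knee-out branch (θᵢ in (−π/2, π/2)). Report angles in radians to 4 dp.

θ₁ = 0.8727, θ₂ = -0.3494, θ₃ = -0.1747

φ1=0.0° → target in arm frame (-0.1500, 0.0163)
  A cos θ + B sin θ = C:  0.2300·cos θ + -0.2370·sin θ = -0.0337
  √(A²+B²)=0.3303;  θ1 = -0.8004+1.6730 ≈ 0.8727
arm 2 (φ=120.0°): x'=0.0891, y'=0.1218
  A=-0.0091, B=-0.2370, C=(l²−L²−A²−y'²−z²)/(2L)=0.0726
  θ2 = atan2(B,A) + arccos(C/0.2372) = -0.3494
φ3=240.0° → target in arm frame (0.0609, -0.1381)
  A cos θ + B sin θ = C:  0.0191·cos θ + -0.2370·sin θ = 0.0600
  θ3 = atan2(B,A) + arccos(C/0.2378) = -0.1747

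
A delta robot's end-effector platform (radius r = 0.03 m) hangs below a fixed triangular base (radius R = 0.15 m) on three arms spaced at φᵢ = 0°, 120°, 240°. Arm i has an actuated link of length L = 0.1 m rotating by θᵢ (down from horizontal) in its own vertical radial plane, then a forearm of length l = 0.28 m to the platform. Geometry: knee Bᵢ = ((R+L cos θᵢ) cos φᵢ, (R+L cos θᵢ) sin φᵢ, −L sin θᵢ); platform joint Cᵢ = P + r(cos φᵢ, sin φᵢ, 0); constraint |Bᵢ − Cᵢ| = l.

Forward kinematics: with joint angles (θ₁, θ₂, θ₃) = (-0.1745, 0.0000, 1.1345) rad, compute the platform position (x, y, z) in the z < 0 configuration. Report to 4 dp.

φ1=0.0°: virtual centre (0.2185, 0.0000, 0.0174), radius l
φ2=120.0°: virtual centre (-0.1100, 0.1905, 0.0000), radius l
φ3=240.0°: virtual centre (-0.0811, -0.1405, -0.0906), radius l
eliminate P² terms by subtracting sphere 1 from 2 and 3
[-0.6570 0.3811 -0.0347]·P = 0.0004;  [-0.5992 -0.2810 -0.2160]·P = -0.0135
det = 0.4130;  x = 0.0122+-0.2229z,  y = 0.0220+-0.2932z
quadratic in z: (1.1357)z²+(0.0443)z+(-0.0351)=0, √Δ=0.4016 → z ∈ {-0.1963, 0.1573}; z = -0.1963 (taking z<0)
x = 0.0560, y = 0.0796

(0.0560, 0.0796, -0.1963)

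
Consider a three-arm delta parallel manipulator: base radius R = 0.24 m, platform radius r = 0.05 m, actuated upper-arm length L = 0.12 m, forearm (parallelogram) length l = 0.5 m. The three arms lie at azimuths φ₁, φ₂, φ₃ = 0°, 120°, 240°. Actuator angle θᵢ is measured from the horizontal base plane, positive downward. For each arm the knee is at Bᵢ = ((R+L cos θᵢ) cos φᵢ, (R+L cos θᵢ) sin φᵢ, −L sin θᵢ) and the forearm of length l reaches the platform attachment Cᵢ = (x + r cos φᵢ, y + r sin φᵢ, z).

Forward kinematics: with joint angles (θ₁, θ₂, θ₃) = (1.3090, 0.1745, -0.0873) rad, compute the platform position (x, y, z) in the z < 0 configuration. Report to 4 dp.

centre 1 = (0.2211·cos0.0°, 0.2211·sin0.0°, -0.1159) = (0.2211, 0.0000, -0.1159)
arm 2 at φ=120.0°: ρ2 = 0.3082;  centre 2 = (-0.1541, 0.2669, -0.0208)
centre 3 = (0.3095·cos240.0°, 0.3095·sin240.0°, 0.0105) = (-0.1548, -0.2681, 0.0105)
subtract pairs → two planes through P
plane₁₂: -0.7503x+0.5338y+0.1902z = 0.0331
Cramer: x(z) = -0.0444+0.2948z;  y(z) = -0.0004+0.0581z
quadratic in z: (1.0903)z²+(0.0752)z+(-0.1661)=0, √Δ=0.8544 → z ∈ {-0.4263, 0.3573}; z = -0.4263 (taking z<0)
x = -0.1701, y = -0.0252

(-0.1701, -0.0252, -0.4263)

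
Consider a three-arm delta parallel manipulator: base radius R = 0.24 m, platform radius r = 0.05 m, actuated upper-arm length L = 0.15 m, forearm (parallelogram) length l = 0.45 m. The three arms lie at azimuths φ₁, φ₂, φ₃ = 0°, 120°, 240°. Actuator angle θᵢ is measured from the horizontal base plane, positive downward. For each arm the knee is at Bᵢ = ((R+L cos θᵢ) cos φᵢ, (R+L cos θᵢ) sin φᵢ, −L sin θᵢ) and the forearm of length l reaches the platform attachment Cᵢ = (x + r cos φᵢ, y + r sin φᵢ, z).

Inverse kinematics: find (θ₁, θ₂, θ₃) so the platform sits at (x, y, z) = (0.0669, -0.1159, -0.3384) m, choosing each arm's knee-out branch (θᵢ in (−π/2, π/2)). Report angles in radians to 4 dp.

arm 1 (φ=0.0°): x'=0.0669, y'=-0.1159
  A cos θ + B sin θ = C:  0.1231·cos θ + -0.3384·sin θ = 0.1230
  √(A²+B²)=0.3601;  θ1 = -1.2219+1.2222 ≈ 0.0003
φ2=120.0° → target in arm frame (-0.1338, 0.0000)
  e−x'=0.3238;  (l²−L²−(e−x')²−y'²−z²)/2L = -0.1313
  γ=atan2(-0.3384,0.3238)=-0.8074;  ψ=arccos(-0.2802)=1.8548;  θ2=γ+ψ≈1.0474
arm 3 (φ=240.0°): x'=0.0669, y'=0.1159
  A cos θ + B sin θ = C:  0.1231·cos θ + -0.3384·sin θ = 0.1230
  γ=atan2(-0.3384,0.1231)=-1.2220;  ψ=arccos(0.3417)=1.2221;  θ3=γ+ψ≈0.0002

θ₁ = 0.0003, θ₂ = 1.0474, θ₃ = 0.0002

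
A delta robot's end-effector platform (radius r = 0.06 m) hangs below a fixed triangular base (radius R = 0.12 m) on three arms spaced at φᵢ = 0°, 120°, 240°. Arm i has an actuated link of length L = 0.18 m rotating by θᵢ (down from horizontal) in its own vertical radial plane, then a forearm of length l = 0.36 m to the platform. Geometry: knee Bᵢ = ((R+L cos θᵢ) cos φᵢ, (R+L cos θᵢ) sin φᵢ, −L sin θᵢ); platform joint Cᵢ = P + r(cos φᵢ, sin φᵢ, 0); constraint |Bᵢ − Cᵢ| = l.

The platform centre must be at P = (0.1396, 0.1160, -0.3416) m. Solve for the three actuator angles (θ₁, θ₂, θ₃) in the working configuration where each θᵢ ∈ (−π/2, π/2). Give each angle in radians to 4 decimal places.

θ₁ = 0.0874, θ₂ = 0.5237, θ₃ = 1.1348

φ1=0.0° → target in arm frame (0.1396, 0.1160)
  e−x'=-0.0796;  (l²−L²−(e−x')²−y'²−z²)/2L = -0.1091
  θ1 = atan2(B,A) + arccos(C/0.3508) = 0.0874
φ2=120.0° → target in arm frame (0.0307, -0.1789)
  A=0.0293, B=-0.3416, C=(l²−L²−A²−y'²−z²)/(2L)=-0.1454
  √(A²+B²)=0.3429;  θ2 = -1.4851+2.0088 ≈ 0.5237
φ3=240.0° → target in arm frame (-0.1703, 0.0629)
  e−x'=0.2303;  (l²−L²−(e−x')²−y'²−z²)/2L = -0.2124
  √(A²+B²)=0.4120;  θ3 = -0.9777+2.1125 ≈ 1.1348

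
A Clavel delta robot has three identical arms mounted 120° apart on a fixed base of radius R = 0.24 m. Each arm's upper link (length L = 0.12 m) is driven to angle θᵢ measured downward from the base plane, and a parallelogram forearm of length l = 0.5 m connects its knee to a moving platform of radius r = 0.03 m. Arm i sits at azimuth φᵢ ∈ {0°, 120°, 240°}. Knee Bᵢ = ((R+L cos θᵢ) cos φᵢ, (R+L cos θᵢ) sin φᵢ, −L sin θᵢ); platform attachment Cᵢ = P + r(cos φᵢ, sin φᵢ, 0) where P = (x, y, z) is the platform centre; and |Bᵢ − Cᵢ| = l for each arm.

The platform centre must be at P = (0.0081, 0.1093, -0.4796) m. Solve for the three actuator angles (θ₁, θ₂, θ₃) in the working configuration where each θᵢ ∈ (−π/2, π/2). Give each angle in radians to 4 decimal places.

θ₁ = 0.7854, θ₂ = 0.3493, θ₃ = 1.3088

rotate P by −φ1: (0.0081, 0.1093, -0.4796)
  e−x'=0.2019;  (l²−L²−(e−x')²−y'²−z²)/2L = -0.1964
  γ=atan2(-0.4796,0.2019)=-1.1723;  ψ=arccos(-0.3773)=1.9577;  θ1=γ+ψ≈0.7854
arm 2 (φ=120.0°): x'=0.0906, y'=-0.0617
  A cos θ + B sin θ = C:  0.1194·cos θ + -0.4796·sin θ = -0.0520
  θ2 = atan2(B,A) + arccos(C/0.4942) = 0.3493
arm 3 (φ=240.0°): x'=-0.0987, y'=-0.0476
  e−x'=0.3087;  (l²−L²−(e−x')²−y'²−z²)/2L = -0.3833
  γ=atan2(-0.4796,0.3087)=-0.9989;  ψ=arccos(-0.6720)=2.3077;  θ3=γ+ψ≈1.3088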